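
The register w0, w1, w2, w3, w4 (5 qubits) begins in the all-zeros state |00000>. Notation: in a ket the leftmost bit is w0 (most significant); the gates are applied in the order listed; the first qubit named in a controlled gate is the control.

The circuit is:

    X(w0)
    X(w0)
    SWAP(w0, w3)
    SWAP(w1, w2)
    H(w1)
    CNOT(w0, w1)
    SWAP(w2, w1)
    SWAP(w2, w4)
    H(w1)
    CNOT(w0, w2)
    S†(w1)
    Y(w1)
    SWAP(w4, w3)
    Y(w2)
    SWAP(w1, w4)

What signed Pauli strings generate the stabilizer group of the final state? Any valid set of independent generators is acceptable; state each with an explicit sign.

The final state is stabilized by the group generated by +IIIXI, -IIIIY, +ZIIII, +IZIII, -IIZII; other independent generating sets are equally valid.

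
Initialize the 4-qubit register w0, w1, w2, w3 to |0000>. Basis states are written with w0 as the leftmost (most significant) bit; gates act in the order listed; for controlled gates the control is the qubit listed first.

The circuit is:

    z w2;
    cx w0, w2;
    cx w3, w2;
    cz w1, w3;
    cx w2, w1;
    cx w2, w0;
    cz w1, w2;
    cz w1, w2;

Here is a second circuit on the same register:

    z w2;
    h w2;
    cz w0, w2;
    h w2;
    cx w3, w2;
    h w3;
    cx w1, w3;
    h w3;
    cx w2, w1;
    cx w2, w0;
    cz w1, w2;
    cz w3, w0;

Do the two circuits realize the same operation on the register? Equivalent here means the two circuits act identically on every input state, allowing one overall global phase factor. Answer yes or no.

No — the two circuits implement different unitaries, even allowing a global phase.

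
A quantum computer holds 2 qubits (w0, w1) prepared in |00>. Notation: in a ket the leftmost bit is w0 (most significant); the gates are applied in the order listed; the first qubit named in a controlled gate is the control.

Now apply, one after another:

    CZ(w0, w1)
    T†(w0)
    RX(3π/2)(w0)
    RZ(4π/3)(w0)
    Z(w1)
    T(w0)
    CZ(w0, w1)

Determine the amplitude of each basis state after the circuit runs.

The final amplitudes are sqrt(2)*exp(I*pi/3)/2 on |00>, 0 on |01>, sqrt(2)*exp(5*I*pi/12)/2 on |10>, 0 on |11>.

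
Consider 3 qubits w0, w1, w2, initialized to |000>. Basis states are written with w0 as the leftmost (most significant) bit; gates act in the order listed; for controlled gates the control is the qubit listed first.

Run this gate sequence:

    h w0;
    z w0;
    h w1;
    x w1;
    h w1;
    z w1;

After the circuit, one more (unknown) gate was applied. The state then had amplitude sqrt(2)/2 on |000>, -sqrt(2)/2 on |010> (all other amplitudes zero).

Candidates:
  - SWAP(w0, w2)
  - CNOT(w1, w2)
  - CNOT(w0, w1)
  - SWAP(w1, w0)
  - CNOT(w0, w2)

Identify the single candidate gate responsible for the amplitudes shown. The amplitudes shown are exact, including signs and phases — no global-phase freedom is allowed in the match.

The applied gate was SWAP(w1, w0). Key observation: the block from step 3 through step 6 cancels to the identity and can be dropped.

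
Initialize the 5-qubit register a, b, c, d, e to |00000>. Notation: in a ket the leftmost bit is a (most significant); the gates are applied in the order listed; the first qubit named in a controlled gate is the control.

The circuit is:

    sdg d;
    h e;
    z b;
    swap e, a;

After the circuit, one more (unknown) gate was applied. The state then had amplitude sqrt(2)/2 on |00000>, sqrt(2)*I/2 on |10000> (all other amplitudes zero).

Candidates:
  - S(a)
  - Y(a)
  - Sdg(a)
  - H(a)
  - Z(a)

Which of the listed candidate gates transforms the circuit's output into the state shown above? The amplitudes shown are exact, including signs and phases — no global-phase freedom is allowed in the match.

The unique candidate consistent with the amplitudes is S(a).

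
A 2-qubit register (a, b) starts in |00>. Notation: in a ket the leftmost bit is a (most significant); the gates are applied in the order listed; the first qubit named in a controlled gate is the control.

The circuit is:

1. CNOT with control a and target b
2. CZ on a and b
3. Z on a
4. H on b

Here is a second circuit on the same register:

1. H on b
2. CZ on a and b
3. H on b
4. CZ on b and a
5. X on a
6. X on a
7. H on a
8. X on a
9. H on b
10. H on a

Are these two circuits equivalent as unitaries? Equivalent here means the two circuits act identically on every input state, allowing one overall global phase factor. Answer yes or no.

Yes, they are equivalent — the unitaries differ by at most a global phase.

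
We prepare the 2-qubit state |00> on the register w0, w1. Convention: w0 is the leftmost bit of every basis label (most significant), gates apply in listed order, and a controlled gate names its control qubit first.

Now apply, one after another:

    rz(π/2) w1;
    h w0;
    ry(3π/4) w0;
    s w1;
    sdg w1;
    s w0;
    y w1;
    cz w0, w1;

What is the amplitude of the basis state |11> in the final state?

|11> carries amplitude sqrt(2)*(-sqrt(sqrt(2) + 2) - sqrt(2 - sqrt(2)))*exp(3*I*pi/4)/4 in the final state.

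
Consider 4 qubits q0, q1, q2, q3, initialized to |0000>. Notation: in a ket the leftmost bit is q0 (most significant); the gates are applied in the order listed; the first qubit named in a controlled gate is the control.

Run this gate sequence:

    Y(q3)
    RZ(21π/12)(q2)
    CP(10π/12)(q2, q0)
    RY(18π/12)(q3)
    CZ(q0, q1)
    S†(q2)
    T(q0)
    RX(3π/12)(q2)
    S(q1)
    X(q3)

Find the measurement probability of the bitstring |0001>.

The probability of measuring |0001> is sqrt(2)/8 + 1/4.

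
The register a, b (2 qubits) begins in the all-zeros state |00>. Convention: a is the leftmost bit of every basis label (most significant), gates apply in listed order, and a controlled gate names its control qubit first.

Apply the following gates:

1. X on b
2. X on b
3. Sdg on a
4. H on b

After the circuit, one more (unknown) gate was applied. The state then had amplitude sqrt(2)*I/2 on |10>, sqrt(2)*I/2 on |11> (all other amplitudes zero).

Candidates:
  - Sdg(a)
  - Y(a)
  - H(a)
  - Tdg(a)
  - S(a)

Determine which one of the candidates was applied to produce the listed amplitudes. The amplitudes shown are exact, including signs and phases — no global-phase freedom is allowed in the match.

The unique candidate consistent with the amplitudes is Y(a). Key observation: the block from step 1 through step 2 cancels to the identity and can be dropped.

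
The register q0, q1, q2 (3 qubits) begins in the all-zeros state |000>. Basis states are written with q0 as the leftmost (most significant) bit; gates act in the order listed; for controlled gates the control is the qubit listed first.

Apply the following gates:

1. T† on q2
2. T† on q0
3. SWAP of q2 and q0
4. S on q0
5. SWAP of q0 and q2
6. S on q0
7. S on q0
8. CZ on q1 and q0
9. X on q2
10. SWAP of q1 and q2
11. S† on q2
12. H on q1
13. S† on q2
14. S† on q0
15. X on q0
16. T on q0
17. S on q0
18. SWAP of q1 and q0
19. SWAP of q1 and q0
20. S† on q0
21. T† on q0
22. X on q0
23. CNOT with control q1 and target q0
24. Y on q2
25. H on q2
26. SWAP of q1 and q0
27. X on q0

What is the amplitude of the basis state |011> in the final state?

The final state's coefficient on |011> equals I/2. Key observation: steps 15-22 multiply out to the identity, so the circuit reduces to the remaining gates.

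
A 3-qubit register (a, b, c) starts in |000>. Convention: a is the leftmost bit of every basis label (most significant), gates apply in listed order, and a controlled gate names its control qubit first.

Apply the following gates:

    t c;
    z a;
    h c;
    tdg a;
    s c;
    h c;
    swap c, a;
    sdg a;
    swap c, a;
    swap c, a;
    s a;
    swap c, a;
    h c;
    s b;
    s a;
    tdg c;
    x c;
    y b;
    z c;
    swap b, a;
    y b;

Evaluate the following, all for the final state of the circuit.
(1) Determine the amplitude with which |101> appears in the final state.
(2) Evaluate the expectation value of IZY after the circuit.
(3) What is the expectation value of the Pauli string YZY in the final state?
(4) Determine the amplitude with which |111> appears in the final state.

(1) |101> carries amplitude 0 in the final state. Key observation: gates 6-13 undo each other exactly, leaving only the rest of the circuit to track.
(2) In the final state, IZY has expectation -sqrt(2)/2.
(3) In the final state, YZY has expectation 0.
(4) The amplitude on |111> is sqrt(2)/2.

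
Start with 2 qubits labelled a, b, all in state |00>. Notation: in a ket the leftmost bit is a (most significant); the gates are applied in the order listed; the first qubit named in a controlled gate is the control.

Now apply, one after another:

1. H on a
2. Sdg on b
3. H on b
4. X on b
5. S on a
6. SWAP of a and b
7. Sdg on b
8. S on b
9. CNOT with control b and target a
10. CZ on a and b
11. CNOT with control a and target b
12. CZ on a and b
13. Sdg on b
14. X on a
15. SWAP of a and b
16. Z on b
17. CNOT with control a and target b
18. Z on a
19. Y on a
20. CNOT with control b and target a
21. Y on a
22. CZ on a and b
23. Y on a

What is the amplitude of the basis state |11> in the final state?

|11> carries amplitude -1/2 in the final state.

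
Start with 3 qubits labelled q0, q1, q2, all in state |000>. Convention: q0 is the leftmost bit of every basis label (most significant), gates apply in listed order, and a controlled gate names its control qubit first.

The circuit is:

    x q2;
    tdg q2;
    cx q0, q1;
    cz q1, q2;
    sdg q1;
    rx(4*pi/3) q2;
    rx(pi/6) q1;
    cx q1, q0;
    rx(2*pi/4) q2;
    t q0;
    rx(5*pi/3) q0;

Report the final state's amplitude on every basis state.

The final amplitudes are sqrt(3)*exp(I*pi/4)/8 on |000>, (-2*sqrt(3) - 3)*exp(3*I*pi/4)/8 on |001>, I*(2 - sqrt(3))/8 on |010>, 1/8 on |011>, exp(3*I*pi/4)/8 on |100>, (sqrt(3) + 2)*exp(I*pi/4)/8 on |101>, -3/8 + sqrt(3)/4 on |110>, -sqrt(3)*I/8 on |111>.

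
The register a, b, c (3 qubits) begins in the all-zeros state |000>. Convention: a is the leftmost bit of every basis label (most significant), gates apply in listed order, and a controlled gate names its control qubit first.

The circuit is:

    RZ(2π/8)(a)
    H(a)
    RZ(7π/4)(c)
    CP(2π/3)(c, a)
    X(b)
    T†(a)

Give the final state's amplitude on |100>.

The amplitude on |100> is 0.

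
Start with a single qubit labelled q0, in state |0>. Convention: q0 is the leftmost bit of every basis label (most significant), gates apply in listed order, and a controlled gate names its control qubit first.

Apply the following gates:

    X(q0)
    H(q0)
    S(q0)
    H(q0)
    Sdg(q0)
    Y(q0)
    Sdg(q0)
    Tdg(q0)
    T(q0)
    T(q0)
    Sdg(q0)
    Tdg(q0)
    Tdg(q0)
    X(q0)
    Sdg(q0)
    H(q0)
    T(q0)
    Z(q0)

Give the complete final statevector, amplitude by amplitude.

The final amplitudes are sqrt(2)*(-1 - exp(I*pi/4) + exp(3*I*pi/4) + I)/4 on |0>, sqrt(2)*(1 - exp(I*pi/4) + exp(3*I*pi/4) + I)/4 on |1>.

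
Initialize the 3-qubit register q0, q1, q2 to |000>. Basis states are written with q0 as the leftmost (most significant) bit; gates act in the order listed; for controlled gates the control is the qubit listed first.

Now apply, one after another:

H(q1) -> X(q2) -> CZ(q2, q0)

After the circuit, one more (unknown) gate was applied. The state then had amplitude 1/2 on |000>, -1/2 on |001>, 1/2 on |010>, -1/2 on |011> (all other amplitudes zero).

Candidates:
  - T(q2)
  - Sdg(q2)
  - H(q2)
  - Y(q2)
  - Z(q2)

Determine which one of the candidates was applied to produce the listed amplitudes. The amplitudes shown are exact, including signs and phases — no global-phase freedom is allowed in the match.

The applied gate was H(q2).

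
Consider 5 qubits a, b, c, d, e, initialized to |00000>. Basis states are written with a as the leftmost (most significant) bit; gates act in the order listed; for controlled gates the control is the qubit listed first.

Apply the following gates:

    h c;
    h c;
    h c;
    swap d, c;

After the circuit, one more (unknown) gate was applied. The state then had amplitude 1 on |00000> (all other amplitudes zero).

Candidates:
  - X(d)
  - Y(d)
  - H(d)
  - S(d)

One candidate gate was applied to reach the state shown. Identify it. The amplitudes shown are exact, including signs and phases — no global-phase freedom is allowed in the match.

The unique candidate consistent with the amplitudes is H(d). Key observation: steps 2-3 multiply out to the identity, so the circuit reduces to the remaining gates.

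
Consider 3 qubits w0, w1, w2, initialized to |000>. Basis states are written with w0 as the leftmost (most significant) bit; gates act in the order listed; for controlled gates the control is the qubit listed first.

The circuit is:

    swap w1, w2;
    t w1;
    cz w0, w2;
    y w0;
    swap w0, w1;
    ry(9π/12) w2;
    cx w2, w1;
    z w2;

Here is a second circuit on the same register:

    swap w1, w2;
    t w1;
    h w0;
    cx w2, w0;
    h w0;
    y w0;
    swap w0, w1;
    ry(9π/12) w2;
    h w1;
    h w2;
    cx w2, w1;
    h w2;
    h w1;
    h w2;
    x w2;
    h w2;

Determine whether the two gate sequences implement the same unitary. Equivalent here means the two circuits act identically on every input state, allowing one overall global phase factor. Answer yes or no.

No, they are not equivalent — no single phase factor reconciles the two unitaries.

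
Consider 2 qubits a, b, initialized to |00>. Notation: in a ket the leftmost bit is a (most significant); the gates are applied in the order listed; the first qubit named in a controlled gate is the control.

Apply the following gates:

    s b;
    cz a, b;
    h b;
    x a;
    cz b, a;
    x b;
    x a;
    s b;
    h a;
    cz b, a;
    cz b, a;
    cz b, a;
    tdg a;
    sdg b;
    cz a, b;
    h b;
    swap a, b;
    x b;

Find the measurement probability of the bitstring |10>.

Outcome |10> occurs with probability 1/2. Key observation: the block from step 11 through step 12 cancels to the identity and can be dropped.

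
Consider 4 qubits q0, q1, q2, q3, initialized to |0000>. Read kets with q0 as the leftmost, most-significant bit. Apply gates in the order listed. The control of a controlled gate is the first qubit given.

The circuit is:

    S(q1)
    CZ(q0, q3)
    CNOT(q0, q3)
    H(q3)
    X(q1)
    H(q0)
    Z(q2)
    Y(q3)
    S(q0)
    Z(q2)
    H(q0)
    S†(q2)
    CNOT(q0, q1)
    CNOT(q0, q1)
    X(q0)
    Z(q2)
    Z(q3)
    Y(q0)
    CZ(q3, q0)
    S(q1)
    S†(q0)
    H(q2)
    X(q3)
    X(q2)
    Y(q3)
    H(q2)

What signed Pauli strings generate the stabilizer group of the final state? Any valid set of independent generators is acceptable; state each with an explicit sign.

One valid set of independent stabilizer generators is +XIIZ, -ZIIX, -IZII, +IIZI (any independent generating set of the same group is equally correct). Key observation: gates 13-14 undo each other exactly, leaving only the rest of the circuit to track.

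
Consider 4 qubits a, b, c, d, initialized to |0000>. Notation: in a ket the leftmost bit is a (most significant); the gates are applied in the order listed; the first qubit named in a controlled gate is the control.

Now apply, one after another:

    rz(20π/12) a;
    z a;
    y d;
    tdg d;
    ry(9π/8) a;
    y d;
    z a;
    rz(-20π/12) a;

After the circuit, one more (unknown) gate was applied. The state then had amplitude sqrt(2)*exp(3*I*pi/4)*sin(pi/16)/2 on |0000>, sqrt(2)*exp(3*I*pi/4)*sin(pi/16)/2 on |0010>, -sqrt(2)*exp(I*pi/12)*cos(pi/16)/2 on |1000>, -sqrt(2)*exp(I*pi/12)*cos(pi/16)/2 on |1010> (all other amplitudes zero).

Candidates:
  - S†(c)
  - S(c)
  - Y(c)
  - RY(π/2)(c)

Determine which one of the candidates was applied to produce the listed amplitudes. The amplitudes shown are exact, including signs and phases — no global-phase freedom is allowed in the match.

The applied gate was RY(π/2)(c).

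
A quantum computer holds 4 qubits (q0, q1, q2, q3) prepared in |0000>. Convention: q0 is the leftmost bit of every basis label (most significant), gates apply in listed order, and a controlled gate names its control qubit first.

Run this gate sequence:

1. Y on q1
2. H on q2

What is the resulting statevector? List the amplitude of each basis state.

After the circuit, the state carries amplitude sqrt(2)*I/2 on |0100>, sqrt(2)*I/2 on |0110>, and 0 on every other basis state.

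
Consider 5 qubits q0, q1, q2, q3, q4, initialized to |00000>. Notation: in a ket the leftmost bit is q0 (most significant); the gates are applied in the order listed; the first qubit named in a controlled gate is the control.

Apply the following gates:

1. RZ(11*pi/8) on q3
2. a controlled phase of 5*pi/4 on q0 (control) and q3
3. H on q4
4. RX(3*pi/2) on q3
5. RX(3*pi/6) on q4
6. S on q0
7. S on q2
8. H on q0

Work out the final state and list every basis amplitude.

The final amplitudes are (1 - I)*exp(5*I*pi/16)/4 on |00000>, (1 - I)*exp(5*I*pi/16)/4 on |00001>, (1 + I)*exp(5*I*pi/16)/4 on |00010>, (1 + I)*exp(5*I*pi/16)/4 on |00011>, (1 - I)*exp(5*I*pi/16)/4 on |10000>, (1 - I)*exp(5*I*pi/16)/4 on |10001>, (1 + I)*exp(5*I*pi/16)/4 on |10010>, (1 + I)*exp(5*I*pi/16)/4 on |10011>, and 0 on every other basis state.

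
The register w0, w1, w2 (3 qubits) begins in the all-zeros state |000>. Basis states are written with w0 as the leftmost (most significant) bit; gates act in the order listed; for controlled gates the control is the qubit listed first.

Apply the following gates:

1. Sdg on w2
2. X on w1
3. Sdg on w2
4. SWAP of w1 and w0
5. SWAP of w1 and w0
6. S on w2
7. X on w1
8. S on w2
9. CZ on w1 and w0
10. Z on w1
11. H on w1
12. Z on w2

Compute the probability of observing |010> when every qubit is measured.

Outcome |010> occurs with probability 1/2. Key observation: the block from step 1 through step 8 cancels to the identity and can be dropped.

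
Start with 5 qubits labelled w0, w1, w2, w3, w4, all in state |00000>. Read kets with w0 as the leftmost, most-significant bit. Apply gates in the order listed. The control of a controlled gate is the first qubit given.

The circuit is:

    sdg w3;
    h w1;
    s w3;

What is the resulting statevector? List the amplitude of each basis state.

After the circuit, the state carries amplitude sqrt(2)/2 on |00000>, sqrt(2)/2 on |01000>, and 0 on every other basis state.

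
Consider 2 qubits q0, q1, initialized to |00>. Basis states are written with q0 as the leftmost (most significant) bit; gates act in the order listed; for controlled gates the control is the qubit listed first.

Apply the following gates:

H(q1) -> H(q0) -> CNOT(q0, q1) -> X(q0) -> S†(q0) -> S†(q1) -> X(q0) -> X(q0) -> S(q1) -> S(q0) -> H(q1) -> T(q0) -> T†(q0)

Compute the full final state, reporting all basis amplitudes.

The final amplitudes are sqrt(2)/2 on |00>, 0 on |01>, sqrt(2)/2 on |10>, 0 on |11>. Key observation: steps 5-10 multiply out to the identity, so the circuit reduces to the remaining gates.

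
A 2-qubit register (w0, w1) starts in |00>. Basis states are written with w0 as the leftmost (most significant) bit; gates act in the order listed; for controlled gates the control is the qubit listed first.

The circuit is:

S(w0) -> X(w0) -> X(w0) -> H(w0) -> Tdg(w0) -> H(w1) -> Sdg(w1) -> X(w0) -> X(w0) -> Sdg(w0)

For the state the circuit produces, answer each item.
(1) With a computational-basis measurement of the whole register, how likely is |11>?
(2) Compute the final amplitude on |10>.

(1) Outcome |11> occurs with probability 1/4.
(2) The final state's coefficient on |10> equals -exp(I*pi/4)/2.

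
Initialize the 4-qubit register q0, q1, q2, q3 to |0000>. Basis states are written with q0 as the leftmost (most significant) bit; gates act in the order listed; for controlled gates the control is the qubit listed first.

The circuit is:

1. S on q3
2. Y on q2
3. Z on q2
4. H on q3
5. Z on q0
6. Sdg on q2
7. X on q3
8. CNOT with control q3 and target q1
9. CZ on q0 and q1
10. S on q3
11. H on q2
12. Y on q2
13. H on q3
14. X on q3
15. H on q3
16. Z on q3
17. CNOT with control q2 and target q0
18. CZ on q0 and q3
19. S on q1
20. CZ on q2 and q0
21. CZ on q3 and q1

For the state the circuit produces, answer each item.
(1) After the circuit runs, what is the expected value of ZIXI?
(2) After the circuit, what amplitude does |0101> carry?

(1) In the final state, ZIXI has expectation 0. Key observation: the block from step 13 through step 16 cancels to the identity and can be dropped.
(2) |0101> carries amplitude -I/2 in the final state.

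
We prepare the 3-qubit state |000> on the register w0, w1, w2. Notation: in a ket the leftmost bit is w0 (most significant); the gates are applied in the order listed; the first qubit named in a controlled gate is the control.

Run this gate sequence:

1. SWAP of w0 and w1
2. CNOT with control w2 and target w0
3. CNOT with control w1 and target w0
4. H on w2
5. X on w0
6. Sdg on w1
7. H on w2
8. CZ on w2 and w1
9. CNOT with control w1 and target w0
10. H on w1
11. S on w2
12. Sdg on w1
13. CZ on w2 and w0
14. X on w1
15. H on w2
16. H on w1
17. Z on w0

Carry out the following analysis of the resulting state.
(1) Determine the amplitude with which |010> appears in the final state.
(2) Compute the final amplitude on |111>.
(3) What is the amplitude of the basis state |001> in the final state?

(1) The amplitude on |010> is 0.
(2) The amplitude on |111> is sqrt(2)*(1 + I)/4.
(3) The final state's coefficient on |001> equals 0.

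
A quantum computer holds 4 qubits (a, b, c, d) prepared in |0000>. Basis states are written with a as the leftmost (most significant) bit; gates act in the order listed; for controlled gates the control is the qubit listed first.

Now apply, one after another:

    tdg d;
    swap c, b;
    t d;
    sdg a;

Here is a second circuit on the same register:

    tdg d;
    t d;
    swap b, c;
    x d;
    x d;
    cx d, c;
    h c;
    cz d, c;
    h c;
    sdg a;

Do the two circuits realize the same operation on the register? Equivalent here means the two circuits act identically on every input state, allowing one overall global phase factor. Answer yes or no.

Yes — the two circuits implement the same unitary up to a global phase.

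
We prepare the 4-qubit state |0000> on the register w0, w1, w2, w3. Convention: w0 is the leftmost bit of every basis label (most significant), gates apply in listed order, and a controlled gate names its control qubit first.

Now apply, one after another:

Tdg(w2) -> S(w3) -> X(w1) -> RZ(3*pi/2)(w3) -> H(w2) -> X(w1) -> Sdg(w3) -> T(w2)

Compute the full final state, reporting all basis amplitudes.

The resulting statevector has amplitude -sqrt(2)*exp(I*pi/4)/2 on |0000>, -sqrt(2)*I/2 on |0010>, and 0 on every other basis state.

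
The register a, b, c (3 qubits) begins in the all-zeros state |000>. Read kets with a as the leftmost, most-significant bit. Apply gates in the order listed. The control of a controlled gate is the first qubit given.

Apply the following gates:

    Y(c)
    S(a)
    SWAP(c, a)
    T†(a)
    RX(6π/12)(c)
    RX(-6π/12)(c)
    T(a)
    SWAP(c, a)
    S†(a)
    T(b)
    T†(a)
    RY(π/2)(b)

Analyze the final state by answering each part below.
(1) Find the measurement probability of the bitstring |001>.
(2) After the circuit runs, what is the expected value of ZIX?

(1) Outcome |001> occurs with probability 1/2. Key observation: steps 2-9 multiply out to the identity, so the circuit reduces to the remaining gates.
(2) In the final state, ZIX has expectation 0.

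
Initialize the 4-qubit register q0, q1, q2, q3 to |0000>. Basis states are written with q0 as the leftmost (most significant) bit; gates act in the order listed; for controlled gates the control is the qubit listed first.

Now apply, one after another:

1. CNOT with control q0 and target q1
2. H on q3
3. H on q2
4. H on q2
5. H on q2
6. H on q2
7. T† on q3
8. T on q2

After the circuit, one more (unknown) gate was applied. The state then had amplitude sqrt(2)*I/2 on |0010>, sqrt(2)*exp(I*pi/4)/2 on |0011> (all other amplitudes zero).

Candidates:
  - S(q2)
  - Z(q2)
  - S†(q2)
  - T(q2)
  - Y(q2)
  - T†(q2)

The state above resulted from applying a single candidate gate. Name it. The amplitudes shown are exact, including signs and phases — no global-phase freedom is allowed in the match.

The unique candidate consistent with the amplitudes is Y(q2). Key observation: the block from step 3 through step 6 cancels to the identity and can be dropped.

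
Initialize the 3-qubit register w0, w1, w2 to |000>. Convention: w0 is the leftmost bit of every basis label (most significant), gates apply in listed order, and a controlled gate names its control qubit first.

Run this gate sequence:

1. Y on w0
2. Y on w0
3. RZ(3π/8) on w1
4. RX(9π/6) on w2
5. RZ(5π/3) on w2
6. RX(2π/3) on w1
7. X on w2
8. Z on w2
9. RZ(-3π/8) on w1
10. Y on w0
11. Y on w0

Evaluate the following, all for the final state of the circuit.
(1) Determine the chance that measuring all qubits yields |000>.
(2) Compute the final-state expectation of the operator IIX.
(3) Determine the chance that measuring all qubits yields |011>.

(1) Outcome |000> occurs with probability 1/8.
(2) The expectation value of IIX is -sqrt(3)/2.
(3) Outcome |011> occurs with probability 3/8.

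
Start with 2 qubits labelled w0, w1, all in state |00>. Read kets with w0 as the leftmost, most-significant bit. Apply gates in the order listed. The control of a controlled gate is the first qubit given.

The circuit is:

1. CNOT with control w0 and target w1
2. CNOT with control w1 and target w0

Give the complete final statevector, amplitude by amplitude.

The final amplitudes are 1 on |00>, and 0 on every other basis state.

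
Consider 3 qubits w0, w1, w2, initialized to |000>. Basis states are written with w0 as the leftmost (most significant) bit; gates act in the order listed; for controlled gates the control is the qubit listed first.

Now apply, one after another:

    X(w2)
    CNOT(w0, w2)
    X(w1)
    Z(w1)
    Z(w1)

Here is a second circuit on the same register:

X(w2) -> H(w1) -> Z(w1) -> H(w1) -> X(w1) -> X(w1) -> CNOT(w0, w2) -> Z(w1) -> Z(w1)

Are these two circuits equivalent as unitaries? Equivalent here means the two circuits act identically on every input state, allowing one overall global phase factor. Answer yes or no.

Yes — the two circuits implement the same unitary up to a global phase.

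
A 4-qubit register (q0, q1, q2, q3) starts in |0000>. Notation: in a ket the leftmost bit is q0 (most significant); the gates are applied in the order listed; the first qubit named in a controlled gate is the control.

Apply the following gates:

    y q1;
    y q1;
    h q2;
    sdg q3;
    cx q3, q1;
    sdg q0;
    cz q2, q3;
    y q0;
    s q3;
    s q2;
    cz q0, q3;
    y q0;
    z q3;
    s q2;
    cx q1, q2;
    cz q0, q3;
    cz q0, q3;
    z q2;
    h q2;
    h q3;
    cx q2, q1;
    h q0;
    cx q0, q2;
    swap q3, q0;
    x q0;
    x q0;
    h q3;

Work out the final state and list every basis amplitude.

The final amplitudes are sqrt(2)/4 on |0000>, sqrt(2)/4 on |0001>, sqrt(2)/4 on |0010>, -sqrt(2)/4 on |0011>, 0 on |0100>, 0 on |0101>, 0 on |0110>, 0 on |0111>, sqrt(2)/4 on |1000>, sqrt(2)/4 on |1001>, sqrt(2)/4 on |1010>, -sqrt(2)/4 on |1011>, 0 on |1100>, 0 on |1101>, 0 on |1110>, 0 on |1111>.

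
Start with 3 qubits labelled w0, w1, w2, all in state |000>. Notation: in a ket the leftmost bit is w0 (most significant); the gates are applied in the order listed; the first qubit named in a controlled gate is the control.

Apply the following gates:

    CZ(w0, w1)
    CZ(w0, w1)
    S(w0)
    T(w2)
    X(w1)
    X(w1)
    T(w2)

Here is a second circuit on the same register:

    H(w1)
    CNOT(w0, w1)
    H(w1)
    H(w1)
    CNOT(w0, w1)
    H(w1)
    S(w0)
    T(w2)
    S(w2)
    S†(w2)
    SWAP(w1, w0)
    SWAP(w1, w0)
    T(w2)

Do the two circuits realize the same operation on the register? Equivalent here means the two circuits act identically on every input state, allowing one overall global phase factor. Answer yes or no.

Yes: on every input state the two circuits agree up to one overall phase factor.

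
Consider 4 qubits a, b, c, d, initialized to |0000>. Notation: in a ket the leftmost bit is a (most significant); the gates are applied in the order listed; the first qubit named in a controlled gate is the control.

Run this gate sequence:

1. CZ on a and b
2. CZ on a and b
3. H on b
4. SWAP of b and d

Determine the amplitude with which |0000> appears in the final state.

The amplitude on |0000> is sqrt(2)/2. Key observation: gates 1-2 undo each other exactly, leaving only the rest of the circuit to track.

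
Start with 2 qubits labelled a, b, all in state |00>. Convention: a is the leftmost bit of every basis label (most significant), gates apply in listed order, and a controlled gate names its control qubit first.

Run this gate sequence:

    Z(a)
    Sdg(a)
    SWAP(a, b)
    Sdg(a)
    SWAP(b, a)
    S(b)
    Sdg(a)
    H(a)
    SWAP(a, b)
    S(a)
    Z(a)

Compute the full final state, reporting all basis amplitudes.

After the circuit, the state carries amplitude sqrt(2)/2 on |00>, sqrt(2)/2 on |01>, 0 on |10>, 0 on |11>.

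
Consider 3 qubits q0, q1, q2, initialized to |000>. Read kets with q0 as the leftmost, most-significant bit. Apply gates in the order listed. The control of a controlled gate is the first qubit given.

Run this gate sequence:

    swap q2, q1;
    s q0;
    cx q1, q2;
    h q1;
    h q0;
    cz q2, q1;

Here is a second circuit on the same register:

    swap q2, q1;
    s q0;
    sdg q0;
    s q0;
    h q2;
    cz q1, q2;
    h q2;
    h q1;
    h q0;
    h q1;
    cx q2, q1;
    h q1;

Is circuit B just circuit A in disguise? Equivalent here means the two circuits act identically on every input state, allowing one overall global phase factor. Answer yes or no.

Yes: on every input state the two circuits agree up to one overall phase factor.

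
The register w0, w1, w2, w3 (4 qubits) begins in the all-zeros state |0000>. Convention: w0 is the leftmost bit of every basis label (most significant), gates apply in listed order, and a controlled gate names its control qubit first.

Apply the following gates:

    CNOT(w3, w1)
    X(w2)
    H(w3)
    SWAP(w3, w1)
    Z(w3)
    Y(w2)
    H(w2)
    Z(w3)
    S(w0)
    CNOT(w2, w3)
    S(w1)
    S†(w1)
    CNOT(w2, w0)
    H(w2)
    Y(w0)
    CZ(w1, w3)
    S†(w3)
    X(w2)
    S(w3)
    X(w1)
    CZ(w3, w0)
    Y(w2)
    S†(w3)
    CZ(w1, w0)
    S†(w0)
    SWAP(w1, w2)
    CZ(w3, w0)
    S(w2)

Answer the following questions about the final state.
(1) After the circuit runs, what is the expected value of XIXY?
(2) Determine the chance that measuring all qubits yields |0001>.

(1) The observable XIXY averages to 0.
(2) A full measurement returns |0001> with probability 1/8.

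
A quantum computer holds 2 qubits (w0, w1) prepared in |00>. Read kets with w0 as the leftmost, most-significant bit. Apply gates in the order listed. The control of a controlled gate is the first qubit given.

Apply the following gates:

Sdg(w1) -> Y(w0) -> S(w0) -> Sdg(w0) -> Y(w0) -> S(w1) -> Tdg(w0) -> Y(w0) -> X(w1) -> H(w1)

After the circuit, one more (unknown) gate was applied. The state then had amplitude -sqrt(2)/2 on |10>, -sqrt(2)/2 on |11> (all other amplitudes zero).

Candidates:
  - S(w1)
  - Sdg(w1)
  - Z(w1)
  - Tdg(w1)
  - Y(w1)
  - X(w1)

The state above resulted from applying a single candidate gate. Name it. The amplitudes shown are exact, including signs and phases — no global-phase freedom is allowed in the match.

The applied gate was Y(w1). Key observation: steps 1-6 multiply out to the identity, so the circuit reduces to the remaining gates.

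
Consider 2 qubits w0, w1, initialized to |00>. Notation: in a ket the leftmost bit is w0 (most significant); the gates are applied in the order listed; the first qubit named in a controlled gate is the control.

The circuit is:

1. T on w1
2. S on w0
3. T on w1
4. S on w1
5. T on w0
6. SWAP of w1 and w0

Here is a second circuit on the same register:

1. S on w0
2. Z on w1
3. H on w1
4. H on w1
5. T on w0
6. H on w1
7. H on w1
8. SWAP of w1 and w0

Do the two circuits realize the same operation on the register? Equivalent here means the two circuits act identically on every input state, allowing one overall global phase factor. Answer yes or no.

Yes: on every input state the two circuits agree up to one overall phase factor.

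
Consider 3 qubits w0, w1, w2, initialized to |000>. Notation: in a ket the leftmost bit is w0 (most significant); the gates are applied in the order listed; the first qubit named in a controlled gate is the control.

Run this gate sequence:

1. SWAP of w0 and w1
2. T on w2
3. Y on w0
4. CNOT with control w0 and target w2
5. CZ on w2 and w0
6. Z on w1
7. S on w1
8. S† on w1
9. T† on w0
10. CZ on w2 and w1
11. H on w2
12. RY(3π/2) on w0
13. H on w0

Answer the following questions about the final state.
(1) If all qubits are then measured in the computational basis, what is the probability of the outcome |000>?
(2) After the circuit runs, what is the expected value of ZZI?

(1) Outcome |000> occurs with probability 1/2.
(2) The expectation value of ZZI is 1.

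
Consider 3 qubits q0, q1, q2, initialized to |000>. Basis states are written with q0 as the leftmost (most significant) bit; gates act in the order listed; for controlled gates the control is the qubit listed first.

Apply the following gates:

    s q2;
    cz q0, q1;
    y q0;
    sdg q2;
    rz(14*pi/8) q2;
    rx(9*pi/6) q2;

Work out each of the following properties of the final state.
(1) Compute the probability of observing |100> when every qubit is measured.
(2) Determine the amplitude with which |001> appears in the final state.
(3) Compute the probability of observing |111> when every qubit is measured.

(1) The probability of measuring |100> is 1/2.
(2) The final state's coefficient on |001> equals 0.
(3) The probability of measuring |111> is 0.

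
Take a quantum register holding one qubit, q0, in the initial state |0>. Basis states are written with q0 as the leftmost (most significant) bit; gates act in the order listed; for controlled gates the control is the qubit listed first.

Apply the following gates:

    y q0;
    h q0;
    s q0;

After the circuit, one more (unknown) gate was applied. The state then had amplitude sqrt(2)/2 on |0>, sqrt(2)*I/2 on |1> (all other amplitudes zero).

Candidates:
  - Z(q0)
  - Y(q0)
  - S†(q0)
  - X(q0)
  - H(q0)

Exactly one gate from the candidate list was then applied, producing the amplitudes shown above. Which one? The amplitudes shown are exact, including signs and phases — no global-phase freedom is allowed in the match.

The applied gate was X(q0).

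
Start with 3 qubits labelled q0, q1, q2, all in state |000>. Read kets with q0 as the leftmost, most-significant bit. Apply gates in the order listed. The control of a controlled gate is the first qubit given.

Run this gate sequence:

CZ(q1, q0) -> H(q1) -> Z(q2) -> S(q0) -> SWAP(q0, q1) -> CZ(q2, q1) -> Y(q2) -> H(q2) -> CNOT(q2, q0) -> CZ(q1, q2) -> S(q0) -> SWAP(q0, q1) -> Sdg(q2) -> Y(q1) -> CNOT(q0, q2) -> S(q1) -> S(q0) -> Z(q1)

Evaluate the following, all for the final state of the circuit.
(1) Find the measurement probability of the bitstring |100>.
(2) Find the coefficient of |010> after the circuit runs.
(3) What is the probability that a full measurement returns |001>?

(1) Outcome |100> occurs with probability 0.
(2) The final state's coefficient on |010> equals I/2.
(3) A full measurement returns |001> with probability 1/4.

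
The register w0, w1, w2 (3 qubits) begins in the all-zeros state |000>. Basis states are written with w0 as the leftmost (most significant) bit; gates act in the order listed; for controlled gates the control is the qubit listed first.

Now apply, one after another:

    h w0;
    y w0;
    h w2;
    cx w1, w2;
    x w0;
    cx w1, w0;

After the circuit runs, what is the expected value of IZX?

In the final state, IZX has expectation 1.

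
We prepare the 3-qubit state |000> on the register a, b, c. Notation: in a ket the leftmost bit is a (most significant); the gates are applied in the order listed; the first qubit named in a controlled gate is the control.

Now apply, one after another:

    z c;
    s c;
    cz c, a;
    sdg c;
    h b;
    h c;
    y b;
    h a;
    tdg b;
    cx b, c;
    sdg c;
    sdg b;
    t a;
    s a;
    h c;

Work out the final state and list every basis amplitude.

After the circuit, the state carries amplitude -1/4 - I/4 on |000>, 1/4 - I/4 on |001>, (-1 + I)*exp(3*I*pi/4)/4 on |010>, sqrt(2)/4 on |011>, sqrt(2)/4 on |100>, (1 + I)*exp(I*pi/4)/4 on |101>, 1/4 + I/4 on |110>, -1/4 + I/4 on |111>.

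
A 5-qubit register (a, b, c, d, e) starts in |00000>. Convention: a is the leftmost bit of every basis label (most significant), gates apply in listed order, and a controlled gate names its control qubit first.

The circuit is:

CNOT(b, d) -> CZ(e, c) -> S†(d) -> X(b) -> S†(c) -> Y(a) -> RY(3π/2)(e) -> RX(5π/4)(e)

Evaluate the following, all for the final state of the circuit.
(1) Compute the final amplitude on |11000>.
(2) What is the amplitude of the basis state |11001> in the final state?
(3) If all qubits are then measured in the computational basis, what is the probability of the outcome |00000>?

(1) The final state's coefficient on |11000> equals sqrt(2)*sqrt(sqrt(2) + 2)/4 + sqrt(2)*I*sqrt(2 - sqrt(2))/4.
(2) The amplitude on |11001> is -sqrt(2)*sqrt(sqrt(2) + 2)/4 - sqrt(2)*I*sqrt(2 - sqrt(2))/4.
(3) A full measurement returns |00000> with probability 0.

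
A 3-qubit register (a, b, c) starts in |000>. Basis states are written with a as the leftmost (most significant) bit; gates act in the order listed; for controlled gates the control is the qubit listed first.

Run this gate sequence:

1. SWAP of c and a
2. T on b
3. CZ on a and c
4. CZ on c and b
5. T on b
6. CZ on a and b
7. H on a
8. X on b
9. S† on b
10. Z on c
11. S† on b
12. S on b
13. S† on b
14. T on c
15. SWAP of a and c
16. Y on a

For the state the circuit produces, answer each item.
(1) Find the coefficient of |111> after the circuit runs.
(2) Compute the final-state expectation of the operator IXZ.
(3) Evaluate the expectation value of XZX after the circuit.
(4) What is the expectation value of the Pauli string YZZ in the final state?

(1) The final state's coefficient on |111> equals -sqrt(2)*I/2. Key observation: the block from step 12 through step 13 cancels to the identity and can be dropped.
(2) In the final state, IXZ has expectation 0.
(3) The expectation value of XZX is 0.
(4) The expectation value of YZZ is 0.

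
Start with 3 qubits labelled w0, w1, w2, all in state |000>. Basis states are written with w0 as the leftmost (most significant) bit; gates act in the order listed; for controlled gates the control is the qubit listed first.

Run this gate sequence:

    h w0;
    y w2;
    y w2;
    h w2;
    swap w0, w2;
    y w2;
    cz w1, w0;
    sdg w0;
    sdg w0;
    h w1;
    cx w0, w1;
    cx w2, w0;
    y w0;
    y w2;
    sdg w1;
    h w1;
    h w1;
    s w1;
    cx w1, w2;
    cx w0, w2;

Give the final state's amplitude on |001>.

|001> carries amplitude sqrt(2)*I/4 in the final state.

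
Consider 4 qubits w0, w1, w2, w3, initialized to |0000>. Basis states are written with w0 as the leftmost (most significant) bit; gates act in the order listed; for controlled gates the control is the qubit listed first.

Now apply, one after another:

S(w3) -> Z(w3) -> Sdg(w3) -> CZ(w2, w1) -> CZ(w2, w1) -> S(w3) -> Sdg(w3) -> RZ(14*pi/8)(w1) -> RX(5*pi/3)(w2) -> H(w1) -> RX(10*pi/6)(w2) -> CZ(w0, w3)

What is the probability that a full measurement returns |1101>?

The probability of measuring |1101> is 0. Key observation: the block from step 3 through step 6 cancels to the identity and can be dropped.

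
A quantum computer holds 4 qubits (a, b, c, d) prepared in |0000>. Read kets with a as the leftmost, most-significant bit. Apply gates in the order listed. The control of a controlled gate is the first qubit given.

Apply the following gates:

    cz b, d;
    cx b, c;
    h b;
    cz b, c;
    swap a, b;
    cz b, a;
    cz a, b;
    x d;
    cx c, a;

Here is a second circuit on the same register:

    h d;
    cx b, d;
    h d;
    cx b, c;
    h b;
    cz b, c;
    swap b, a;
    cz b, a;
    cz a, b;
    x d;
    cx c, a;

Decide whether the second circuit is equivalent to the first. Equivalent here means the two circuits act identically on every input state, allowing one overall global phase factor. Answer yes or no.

Yes — the two circuits implement the same unitary up to a global phase.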